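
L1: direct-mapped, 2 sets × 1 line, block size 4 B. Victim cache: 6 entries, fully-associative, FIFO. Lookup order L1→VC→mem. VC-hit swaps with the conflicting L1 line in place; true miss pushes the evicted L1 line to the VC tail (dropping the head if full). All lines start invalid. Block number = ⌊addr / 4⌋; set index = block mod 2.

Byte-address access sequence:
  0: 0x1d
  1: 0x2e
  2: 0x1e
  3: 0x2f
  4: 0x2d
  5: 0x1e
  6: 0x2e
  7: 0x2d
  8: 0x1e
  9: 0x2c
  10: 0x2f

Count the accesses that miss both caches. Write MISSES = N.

0: 0x1d (blk 7, set 1) → MISS  vc=[]
1: 0x2e (blk 11, set 1) → MISS  vc=[7]
2: 0x1e (blk 7, set 1) → VC-HIT  vc=[11]
3: 0x2f (blk 11, set 1) → VC-HIT  vc=[7]
4: 0x2d (blk 11, set 1) → L1-HIT  vc=[7]
5: 0x1e (blk 7, set 1) → VC-HIT  vc=[11]
6: 0x2e (blk 11, set 1) → VC-HIT  vc=[7]
7: 0x2d (blk 11, set 1) → L1-HIT  vc=[7]
8: 0x1e (blk 7, set 1) → VC-HIT  vc=[11]
9: 0x2c (blk 11, set 1) → VC-HIT  vc=[7]
10: 0x2f (blk 11, set 1) → L1-HIT  vc=[7]

MISSES = 2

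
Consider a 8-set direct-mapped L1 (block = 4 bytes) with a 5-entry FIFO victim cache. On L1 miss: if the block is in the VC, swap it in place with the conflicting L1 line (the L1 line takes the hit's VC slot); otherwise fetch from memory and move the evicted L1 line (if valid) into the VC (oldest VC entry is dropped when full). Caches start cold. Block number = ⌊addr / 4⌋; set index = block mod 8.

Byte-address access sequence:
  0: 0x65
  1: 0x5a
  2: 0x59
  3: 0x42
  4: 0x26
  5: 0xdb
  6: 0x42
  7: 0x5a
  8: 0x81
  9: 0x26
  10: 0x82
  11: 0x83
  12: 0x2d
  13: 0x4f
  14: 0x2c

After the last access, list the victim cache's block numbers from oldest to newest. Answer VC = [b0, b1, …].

VC = [25, 54, 16, 19]

#0 0x65→b25/s1 MISS; vc=[]
#1 0x5a→b22/s6 MISS; vc=[]
#2 0x59→b22/s6 L1-HIT; vc=[]
#3 0x42→b16/s0 MISS; vc=[]
#4 0x26→b9/s1 MISS; vc=[25]
#5 0xdb→b54/s6 MISS; vc=[25,22]
#6 0x42→b16/s0 L1-HIT; vc=[25,22]
#7 0x5a→b22/s6 VC-HIT; vc=[25,54]
#8 0x81→b32/s0 MISS; vc=[25,54,16]
#9 0x26→b9/s1 L1-HIT; vc=[25,54,16]
#10 0x82→b32/s0 L1-HIT; vc=[25,54,16]
#11 0x83→b32/s0 L1-HIT; vc=[25,54,16]
#12 0x2d→b11/s3 MISS; vc=[25,54,16]
#13 0x4f→b19/s3 MISS; vc=[25,54,16,11]
#14 0x2c→b11/s3 VC-HIT; vc=[25,54,16,19]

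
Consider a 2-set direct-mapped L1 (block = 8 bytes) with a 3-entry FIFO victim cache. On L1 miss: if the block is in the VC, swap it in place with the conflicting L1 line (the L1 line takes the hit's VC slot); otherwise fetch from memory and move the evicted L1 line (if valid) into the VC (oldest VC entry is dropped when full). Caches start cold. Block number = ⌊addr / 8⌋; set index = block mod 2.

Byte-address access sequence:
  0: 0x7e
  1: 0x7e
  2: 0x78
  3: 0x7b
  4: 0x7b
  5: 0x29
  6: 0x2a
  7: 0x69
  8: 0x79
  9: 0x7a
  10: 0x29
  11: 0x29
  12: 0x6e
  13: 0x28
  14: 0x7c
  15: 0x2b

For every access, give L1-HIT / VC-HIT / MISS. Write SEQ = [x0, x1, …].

0: 0x7e (blk 15, set 1) → MISS  vc=[]
1: 0x7e (blk 15, set 1) → L1-HIT  vc=[]
2: 0x78 (blk 15, set 1) → L1-HIT  vc=[]
3: 0x7b (blk 15, set 1) → L1-HIT  vc=[]
4: 0x7b (blk 15, set 1) → L1-HIT  vc=[]
5: 0x29 (blk 5, set 1) → MISS  vc=[15]
6: 0x2a (blk 5, set 1) → L1-HIT  vc=[15]
7: 0x69 (blk 13, set 1) → MISS  vc=[15, 5]
8: 0x79 (blk 15, set 1) → VC-HIT  vc=[13, 5]
9: 0x7a (blk 15, set 1) → L1-HIT  vc=[13, 5]
10: 0x29 (blk 5, set 1) → VC-HIT  vc=[13, 15]
11: 0x29 (blk 5, set 1) → L1-HIT  vc=[13, 15]
12: 0x6e (blk 13, set 1) → VC-HIT  vc=[5, 15]
13: 0x28 (blk 5, set 1) → VC-HIT  vc=[13, 15]
14: 0x7c (blk 15, set 1) → VC-HIT  vc=[13, 5]
15: 0x2b (blk 5, set 1) → VC-HIT  vc=[13, 15]

SEQ = [MISS, L1-HIT, L1-HIT, L1-HIT, L1-HIT, MISS, L1-HIT, MISS, VC-HIT, L1-HIT, VC-HIT, L1-HIT, VC-HIT, VC-HIT, VC-HIT, VC-HIT]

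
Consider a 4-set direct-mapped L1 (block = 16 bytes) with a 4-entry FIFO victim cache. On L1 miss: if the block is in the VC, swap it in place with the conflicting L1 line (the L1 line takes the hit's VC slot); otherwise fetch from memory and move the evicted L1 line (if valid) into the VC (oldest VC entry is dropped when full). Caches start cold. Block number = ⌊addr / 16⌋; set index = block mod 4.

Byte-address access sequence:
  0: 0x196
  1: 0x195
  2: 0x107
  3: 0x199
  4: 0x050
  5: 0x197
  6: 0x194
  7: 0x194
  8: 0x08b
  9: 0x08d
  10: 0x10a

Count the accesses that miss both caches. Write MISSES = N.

  [0] addr=0x196 blk=25 s=1: MISS | VC []
  [1] addr=0x195 blk=25 s=1: L1-HIT | VC []
  [2] addr=0x107 blk=16 s=0: MISS | VC []
  [3] addr=0x199 blk=25 s=1: L1-HIT | VC []
  [4] addr=0x50 blk=5 s=1: MISS | VC [25]
  [5] addr=0x197 blk=25 s=1: VC-HIT | VC [5]
  [6] addr=0x194 blk=25 s=1: L1-HIT | VC [5]
  [7] addr=0x194 blk=25 s=1: L1-HIT | VC [5]
  [8] addr=0x8b blk=8 s=0: MISS | VC [5, 16]
  [9] addr=0x8d blk=8 s=0: L1-HIT | VC [5, 16]
  [10] addr=0x10a blk=16 s=0: VC-HIT | VC [5, 8]

MISSES = 4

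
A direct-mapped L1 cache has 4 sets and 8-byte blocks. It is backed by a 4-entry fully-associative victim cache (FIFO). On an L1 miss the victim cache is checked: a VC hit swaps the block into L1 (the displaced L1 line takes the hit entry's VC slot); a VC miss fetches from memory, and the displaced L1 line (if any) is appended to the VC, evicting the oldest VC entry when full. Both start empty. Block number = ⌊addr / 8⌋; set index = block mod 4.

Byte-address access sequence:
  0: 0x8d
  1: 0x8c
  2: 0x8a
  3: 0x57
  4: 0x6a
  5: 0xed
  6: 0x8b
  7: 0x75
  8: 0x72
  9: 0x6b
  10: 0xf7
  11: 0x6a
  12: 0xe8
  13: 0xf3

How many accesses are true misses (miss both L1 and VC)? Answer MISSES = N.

MISSES = 6

  [0] addr=0x8d blk=17 s=1: MISS | VC []
  [1] addr=0x8c blk=17 s=1: L1-HIT | VC []
  [2] addr=0x8a blk=17 s=1: L1-HIT | VC []
  [3] addr=0x57 blk=10 s=2: MISS | VC []
  [4] addr=0x6a blk=13 s=1: MISS | VC [17]
  [5] addr=0xed blk=29 s=1: MISS | VC [17, 13]
  [6] addr=0x8b blk=17 s=1: VC-HIT | VC [29, 13]
  [7] addr=0x75 blk=14 s=2: MISS | VC [29, 13, 10]
  [8] addr=0x72 blk=14 s=2: L1-HIT | VC [29, 13, 10]
  [9] addr=0x6b blk=13 s=1: VC-HIT | VC [29, 17, 10]
  [10] addr=0xf7 blk=30 s=2: MISS | VC [29, 17, 10, 14]
  [11] addr=0x6a blk=13 s=1: L1-HIT | VC [29, 17, 10, 14]
  [12] addr=0xe8 blk=29 s=1: VC-HIT | VC [13, 17, 10, 14]
  [13] addr=0xf3 blk=30 s=2: L1-HIT | VC [13, 17, 10, 14]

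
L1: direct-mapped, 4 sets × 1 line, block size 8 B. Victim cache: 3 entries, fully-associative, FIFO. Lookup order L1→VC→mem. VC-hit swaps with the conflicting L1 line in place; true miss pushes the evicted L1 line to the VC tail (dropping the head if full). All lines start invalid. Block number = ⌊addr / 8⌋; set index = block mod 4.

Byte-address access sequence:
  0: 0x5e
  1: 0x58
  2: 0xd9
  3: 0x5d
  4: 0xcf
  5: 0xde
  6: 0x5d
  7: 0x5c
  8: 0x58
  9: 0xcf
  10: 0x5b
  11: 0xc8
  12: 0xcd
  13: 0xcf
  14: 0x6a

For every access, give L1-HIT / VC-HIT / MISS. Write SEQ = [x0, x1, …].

  [0] addr=0x5e blk=11 s=3: MISS | VC []
  [1] addr=0x58 blk=11 s=3: L1-HIT | VC []
  [2] addr=0xd9 blk=27 s=3: MISS | VC [11]
  [3] addr=0x5d blk=11 s=3: VC-HIT | VC [27]
  [4] addr=0xcf blk=25 s=1: MISS | VC [27]
  [5] addr=0xde blk=27 s=3: VC-HIT | VC [11]
  [6] addr=0x5d blk=11 s=3: VC-HIT | VC [27]
  [7] addr=0x5c blk=11 s=3: L1-HIT | VC [27]
  [8] addr=0x58 blk=11 s=3: L1-HIT | VC [27]
  [9] addr=0xcf blk=25 s=1: L1-HIT | VC [27]
  [10] addr=0x5b blk=11 s=3: L1-HIT | VC [27]
  [11] addr=0xc8 blk=25 s=1: L1-HIT | VC [27]
  [12] addr=0xcd blk=25 s=1: L1-HIT | VC [27]
  [13] addr=0xcf blk=25 s=1: L1-HIT | VC [27]
  [14] addr=0x6a blk=13 s=1: MISS | VC [27, 25]

SEQ = [MISS, L1-HIT, MISS, VC-HIT, MISS, VC-HIT, VC-HIT, L1-HIT, L1-HIT, L1-HIT, L1-HIT, L1-HIT, L1-HIT, L1-HIT, MISS]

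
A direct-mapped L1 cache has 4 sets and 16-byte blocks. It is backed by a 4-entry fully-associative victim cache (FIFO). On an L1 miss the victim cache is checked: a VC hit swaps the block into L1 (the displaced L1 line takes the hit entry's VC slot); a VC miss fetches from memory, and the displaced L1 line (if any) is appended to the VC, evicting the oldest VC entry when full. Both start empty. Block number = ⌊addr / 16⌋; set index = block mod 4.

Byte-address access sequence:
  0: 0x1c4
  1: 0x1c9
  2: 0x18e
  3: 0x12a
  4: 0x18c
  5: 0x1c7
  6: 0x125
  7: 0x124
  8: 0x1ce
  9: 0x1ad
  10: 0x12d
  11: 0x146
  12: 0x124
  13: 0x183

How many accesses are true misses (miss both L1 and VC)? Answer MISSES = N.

0: 0x1c4 (blk 28, set 0) → MISS  vc=[]
1: 0x1c9 (blk 28, set 0) → L1-HIT  vc=[]
2: 0x18e (blk 24, set 0) → MISS  vc=[28]
3: 0x12a (blk 18, set 2) → MISS  vc=[28]
4: 0x18c (blk 24, set 0) → L1-HIT  vc=[28]
5: 0x1c7 (blk 28, set 0) → VC-HIT  vc=[24]
6: 0x125 (blk 18, set 2) → L1-HIT  vc=[24]
7: 0x124 (blk 18, set 2) → L1-HIT  vc=[24]
8: 0x1ce (blk 28, set 0) → L1-HIT  vc=[24]
9: 0x1ad (blk 26, set 2) → MISS  vc=[24, 18]
10: 0x12d (blk 18, set 2) → VC-HIT  vc=[24, 26]
11: 0x146 (blk 20, set 0) → MISS  vc=[24, 26, 28]
12: 0x124 (blk 18, set 2) → L1-HIT  vc=[24, 26, 28]
13: 0x183 (blk 24, set 0) → VC-HIT  vc=[20, 26, 28]

MISSES = 5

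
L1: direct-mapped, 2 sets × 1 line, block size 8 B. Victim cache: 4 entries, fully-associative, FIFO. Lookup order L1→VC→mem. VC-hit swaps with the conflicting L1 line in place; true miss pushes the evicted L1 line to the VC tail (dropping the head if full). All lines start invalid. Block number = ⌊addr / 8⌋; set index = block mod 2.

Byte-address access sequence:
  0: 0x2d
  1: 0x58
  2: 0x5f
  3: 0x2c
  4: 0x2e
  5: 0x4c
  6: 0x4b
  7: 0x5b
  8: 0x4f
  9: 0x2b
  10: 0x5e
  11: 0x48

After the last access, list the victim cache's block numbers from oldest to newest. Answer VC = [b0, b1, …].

#0 0x2d→b5/s1 MISS; vc=[]
#1 0x58→b11/s1 MISS; vc=[5]
#2 0x5f→b11/s1 L1-HIT; vc=[5]
#3 0x2c→b5/s1 VC-HIT; vc=[11]
#4 0x2e→b5/s1 L1-HIT; vc=[11]
#5 0x4c→b9/s1 MISS; vc=[11,5]
#6 0x4b→b9/s1 L1-HIT; vc=[11,5]
#7 0x5b→b11/s1 VC-HIT; vc=[9,5]
#8 0x4f→b9/s1 VC-HIT; vc=[11,5]
#9 0x2b→b5/s1 VC-HIT; vc=[11,9]
#10 0x5e→b11/s1 VC-HIT; vc=[5,9]
#11 0x48→b9/s1 VC-HIT; vc=[5,11]

VC = [5, 11]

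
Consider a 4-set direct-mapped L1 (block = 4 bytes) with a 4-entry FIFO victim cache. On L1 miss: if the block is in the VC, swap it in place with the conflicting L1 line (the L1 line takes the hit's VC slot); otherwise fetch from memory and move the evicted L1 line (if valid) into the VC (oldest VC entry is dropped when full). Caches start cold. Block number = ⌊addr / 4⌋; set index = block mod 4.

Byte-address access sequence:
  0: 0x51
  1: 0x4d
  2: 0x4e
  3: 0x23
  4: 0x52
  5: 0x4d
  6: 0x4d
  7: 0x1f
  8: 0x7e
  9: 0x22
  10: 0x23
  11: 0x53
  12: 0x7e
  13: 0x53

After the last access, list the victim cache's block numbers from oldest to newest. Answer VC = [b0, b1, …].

VC = [8, 19, 7]

0: 0x51 (blk 20, set 0) → MISS  vc=[]
1: 0x4d (blk 19, set 3) → MISS  vc=[]
2: 0x4e (blk 19, set 3) → L1-HIT  vc=[]
3: 0x23 (blk 8, set 0) → MISS  vc=[20]
4: 0x52 (blk 20, set 0) → VC-HIT  vc=[8]
5: 0x4d (blk 19, set 3) → L1-HIT  vc=[8]
6: 0x4d (blk 19, set 3) → L1-HIT  vc=[8]
7: 0x1f (blk 7, set 3) → MISS  vc=[8, 19]
8: 0x7e (blk 31, set 3) → MISS  vc=[8, 19, 7]
9: 0x22 (blk 8, set 0) → VC-HIT  vc=[20, 19, 7]
10: 0x23 (blk 8, set 0) → L1-HIT  vc=[20, 19, 7]
11: 0x53 (blk 20, set 0) → VC-HIT  vc=[8, 19, 7]
12: 0x7e (blk 31, set 3) → L1-HIT  vc=[8, 19, 7]
13: 0x53 (blk 20, set 0) → L1-HIT  vc=[8, 19, 7]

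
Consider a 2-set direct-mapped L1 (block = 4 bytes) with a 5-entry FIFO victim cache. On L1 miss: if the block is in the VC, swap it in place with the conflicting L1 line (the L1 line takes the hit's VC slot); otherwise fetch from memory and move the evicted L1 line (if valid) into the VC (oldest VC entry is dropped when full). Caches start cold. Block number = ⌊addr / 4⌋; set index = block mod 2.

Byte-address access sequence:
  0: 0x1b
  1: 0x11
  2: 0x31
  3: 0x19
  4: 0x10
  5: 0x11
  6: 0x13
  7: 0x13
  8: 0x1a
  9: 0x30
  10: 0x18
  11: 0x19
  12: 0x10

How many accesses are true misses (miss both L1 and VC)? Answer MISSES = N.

0: 0x1b (blk 6, set 0) → MISS  vc=[]
1: 0x11 (blk 4, set 0) → MISS  vc=[6]
2: 0x31 (blk 12, set 0) → MISS  vc=[6, 4]
3: 0x19 (blk 6, set 0) → VC-HIT  vc=[12, 4]
4: 0x10 (blk 4, set 0) → VC-HIT  vc=[12, 6]
5: 0x11 (blk 4, set 0) → L1-HIT  vc=[12, 6]
6: 0x13 (blk 4, set 0) → L1-HIT  vc=[12, 6]
7: 0x13 (blk 4, set 0) → L1-HIT  vc=[12, 6]
8: 0x1a (blk 6, set 0) → VC-HIT  vc=[12, 4]
9: 0x30 (blk 12, set 0) → VC-HIT  vc=[6, 4]
10: 0x18 (blk 6, set 0) → VC-HIT  vc=[12, 4]
11: 0x19 (blk 6, set 0) → L1-HIT  vc=[12, 4]
12: 0x10 (blk 4, set 0) → VC-HIT  vc=[12, 6]

MISSES = 3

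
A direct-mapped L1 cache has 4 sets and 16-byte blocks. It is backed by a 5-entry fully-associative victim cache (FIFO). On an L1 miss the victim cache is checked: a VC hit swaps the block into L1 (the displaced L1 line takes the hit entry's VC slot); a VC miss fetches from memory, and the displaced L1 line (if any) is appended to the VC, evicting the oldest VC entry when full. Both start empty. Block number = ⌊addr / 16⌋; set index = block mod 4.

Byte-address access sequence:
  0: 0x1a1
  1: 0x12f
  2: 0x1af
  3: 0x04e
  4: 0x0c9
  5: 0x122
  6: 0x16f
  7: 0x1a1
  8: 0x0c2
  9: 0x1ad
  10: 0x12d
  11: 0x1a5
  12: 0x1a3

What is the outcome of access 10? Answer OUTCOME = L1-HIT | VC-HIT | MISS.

#0 0x1a1→b26/s2 MISS; vc=[]
#1 0x12f→b18/s2 MISS; vc=[26]
#2 0x1af→b26/s2 VC-HIT; vc=[18]
#3 0x4e→b4/s0 MISS; vc=[18]
#4 0xc9→b12/s0 MISS; vc=[18,4]
#5 0x122→b18/s2 VC-HIT; vc=[26,4]
#6 0x16f→b22/s2 MISS; vc=[26,4,18]
#7 0x1a1→b26/s2 VC-HIT; vc=[22,4,18]
#8 0xc2→b12/s0 L1-HIT; vc=[22,4,18]
#9 0x1ad→b26/s2 L1-HIT; vc=[22,4,18]
#10 0x12d→b18/s2 VC-HIT; vc=[22,4,26]
#11 0x1a5→b26/s2 VC-HIT; vc=[22,4,18]
#12 0x1a3→b26/s2 L1-HIT; vc=[22,4,18]

OUTCOME = VC-HIT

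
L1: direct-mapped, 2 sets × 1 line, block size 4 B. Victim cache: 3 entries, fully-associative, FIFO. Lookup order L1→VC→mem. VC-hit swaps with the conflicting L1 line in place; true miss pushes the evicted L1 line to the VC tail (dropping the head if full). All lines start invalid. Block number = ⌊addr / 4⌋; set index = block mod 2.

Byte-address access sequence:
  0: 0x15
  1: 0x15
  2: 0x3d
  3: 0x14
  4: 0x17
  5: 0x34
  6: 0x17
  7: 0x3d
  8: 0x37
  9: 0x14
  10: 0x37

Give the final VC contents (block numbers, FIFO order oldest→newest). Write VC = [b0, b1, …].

0: 0x15 (blk 5, set 1) → MISS  vc=[]
1: 0x15 (blk 5, set 1) → L1-HIT  vc=[]
2: 0x3d (blk 15, set 1) → MISS  vc=[5]
3: 0x14 (blk 5, set 1) → VC-HIT  vc=[15]
4: 0x17 (blk 5, set 1) → L1-HIT  vc=[15]
5: 0x34 (blk 13, set 1) → MISS  vc=[15, 5]
6: 0x17 (blk 5, set 1) → VC-HIT  vc=[15, 13]
7: 0x3d (blk 15, set 1) → VC-HIT  vc=[5, 13]
8: 0x37 (blk 13, set 1) → VC-HIT  vc=[5, 15]
9: 0x14 (blk 5, set 1) → VC-HIT  vc=[13, 15]
10: 0x37 (blk 13, set 1) → VC-HIT  vc=[5, 15]

VC = [5, 15]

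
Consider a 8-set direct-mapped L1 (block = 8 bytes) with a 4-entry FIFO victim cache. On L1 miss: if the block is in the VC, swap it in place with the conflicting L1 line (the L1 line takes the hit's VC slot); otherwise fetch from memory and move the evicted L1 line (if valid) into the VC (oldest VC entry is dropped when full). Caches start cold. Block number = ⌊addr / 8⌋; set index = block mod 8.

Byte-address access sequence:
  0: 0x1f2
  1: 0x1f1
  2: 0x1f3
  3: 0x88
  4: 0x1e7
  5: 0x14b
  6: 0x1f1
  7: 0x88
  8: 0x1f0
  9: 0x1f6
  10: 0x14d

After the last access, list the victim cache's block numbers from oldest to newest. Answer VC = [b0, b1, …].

  [0] addr=0x1f2 blk=62 s=6: MISS | VC []
  [1] addr=0x1f1 blk=62 s=6: L1-HIT | VC []
  [2] addr=0x1f3 blk=62 s=6: L1-HIT | VC []
  [3] addr=0x88 blk=17 s=1: MISS | VC []
  [4] addr=0x1e7 blk=60 s=4: MISS | VC []
  [5] addr=0x14b blk=41 s=1: MISS | VC [17]
  [6] addr=0x1f1 blk=62 s=6: L1-HIT | VC [17]
  [7] addr=0x88 blk=17 s=1: VC-HIT | VC [41]
  [8] addr=0x1f0 blk=62 s=6: L1-HIT | VC [41]
  [9] addr=0x1f6 blk=62 s=6: L1-HIT | VC [41]
  [10] addr=0x14d blk=41 s=1: VC-HIT | VC [17]

VC = [17]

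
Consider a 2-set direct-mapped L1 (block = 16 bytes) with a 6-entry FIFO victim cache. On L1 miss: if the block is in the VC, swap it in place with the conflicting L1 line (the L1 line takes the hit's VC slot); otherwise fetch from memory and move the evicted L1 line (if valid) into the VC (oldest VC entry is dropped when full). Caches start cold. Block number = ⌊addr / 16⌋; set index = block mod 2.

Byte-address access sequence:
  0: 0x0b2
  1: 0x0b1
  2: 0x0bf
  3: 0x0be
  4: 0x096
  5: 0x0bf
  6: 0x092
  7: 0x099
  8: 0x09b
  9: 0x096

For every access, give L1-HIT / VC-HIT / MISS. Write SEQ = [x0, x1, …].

SEQ = [MISS, L1-HIT, L1-HIT, L1-HIT, MISS, VC-HIT, VC-HIT, L1-HIT, L1-HIT, L1-HIT]

0: 0xb2 (blk 11, set 1) → MISS  vc=[]
1: 0xb1 (blk 11, set 1) → L1-HIT  vc=[]
2: 0xbf (blk 11, set 1) → L1-HIT  vc=[]
3: 0xbe (blk 11, set 1) → L1-HIT  vc=[]
4: 0x96 (blk 9, set 1) → MISS  vc=[11]
5: 0xbf (blk 11, set 1) → VC-HIT  vc=[9]
6: 0x92 (blk 9, set 1) → VC-HIT  vc=[11]
7: 0x99 (blk 9, set 1) → L1-HIT  vc=[11]
8: 0x9b (blk 9, set 1) → L1-HIT  vc=[11]
9: 0x96 (blk 9, set 1) → L1-HIT  vc=[11]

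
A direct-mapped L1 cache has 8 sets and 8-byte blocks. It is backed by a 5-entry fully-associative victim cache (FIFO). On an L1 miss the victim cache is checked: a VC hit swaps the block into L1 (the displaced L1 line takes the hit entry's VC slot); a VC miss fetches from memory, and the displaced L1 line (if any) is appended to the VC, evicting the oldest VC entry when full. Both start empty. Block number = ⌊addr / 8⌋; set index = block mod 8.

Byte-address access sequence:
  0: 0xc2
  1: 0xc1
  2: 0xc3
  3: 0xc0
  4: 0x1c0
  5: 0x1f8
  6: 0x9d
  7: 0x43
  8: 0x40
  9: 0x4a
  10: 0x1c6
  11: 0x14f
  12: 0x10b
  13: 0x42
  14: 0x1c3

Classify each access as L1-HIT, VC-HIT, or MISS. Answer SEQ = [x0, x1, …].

0: 0xc2 (blk 24, set 0) → MISS  vc=[]
1: 0xc1 (blk 24, set 0) → L1-HIT  vc=[]
2: 0xc3 (blk 24, set 0) → L1-HIT  vc=[]
3: 0xc0 (blk 24, set 0) → L1-HIT  vc=[]
4: 0x1c0 (blk 56, set 0) → MISS  vc=[24]
5: 0x1f8 (blk 63, set 7) → MISS  vc=[24]
6: 0x9d (blk 19, set 3) → MISS  vc=[24]
7: 0x43 (blk 8, set 0) → MISS  vc=[24, 56]
8: 0x40 (blk 8, set 0) → L1-HIT  vc=[24, 56]
9: 0x4a (blk 9, set 1) → MISS  vc=[24, 56]
10: 0x1c6 (blk 56, set 0) → VC-HIT  vc=[24, 8]
11: 0x14f (blk 41, set 1) → MISS  vc=[24, 8, 9]
12: 0x10b (blk 33, set 1) → MISS  vc=[24, 8, 9, 41]
13: 0x42 (blk 8, set 0) → VC-HIT  vc=[24, 56, 9, 41]
14: 0x1c3 (blk 56, set 0) → VC-HIT  vc=[24, 8, 9, 41]

SEQ = [MISS, L1-HIT, L1-HIT, L1-HIT, MISS, MISS, MISS, MISS, L1-HIT, MISS, VC-HIT, MISS, MISS, VC-HIT, VC-HIT]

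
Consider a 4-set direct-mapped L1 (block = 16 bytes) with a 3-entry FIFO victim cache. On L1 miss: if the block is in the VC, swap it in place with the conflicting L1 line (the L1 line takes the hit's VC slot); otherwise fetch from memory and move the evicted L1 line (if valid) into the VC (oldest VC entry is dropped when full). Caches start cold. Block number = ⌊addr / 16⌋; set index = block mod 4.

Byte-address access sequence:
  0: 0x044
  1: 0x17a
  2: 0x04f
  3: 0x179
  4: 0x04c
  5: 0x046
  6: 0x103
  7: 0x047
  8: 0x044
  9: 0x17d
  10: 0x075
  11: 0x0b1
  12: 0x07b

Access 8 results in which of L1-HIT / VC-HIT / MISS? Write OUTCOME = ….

#0 0x44→b4/s0 MISS; vc=[]
#1 0x17a→b23/s3 MISS; vc=[]
#2 0x4f→b4/s0 L1-HIT; vc=[]
#3 0x179→b23/s3 L1-HIT; vc=[]
#4 0x4c→b4/s0 L1-HIT; vc=[]
#5 0x46→b4/s0 L1-HIT; vc=[]
#6 0x103→b16/s0 MISS; vc=[4]
#7 0x47→b4/s0 VC-HIT; vc=[16]
#8 0x44→b4/s0 L1-HIT; vc=[16]
#9 0x17d→b23/s3 L1-HIT; vc=[16]
#10 0x75→b7/s3 MISS; vc=[16,23]
#11 0xb1→b11/s3 MISS; vc=[16,23,7]
#12 0x7b→b7/s3 VC-HIT; vc=[16,23,11]

OUTCOME = L1-HIT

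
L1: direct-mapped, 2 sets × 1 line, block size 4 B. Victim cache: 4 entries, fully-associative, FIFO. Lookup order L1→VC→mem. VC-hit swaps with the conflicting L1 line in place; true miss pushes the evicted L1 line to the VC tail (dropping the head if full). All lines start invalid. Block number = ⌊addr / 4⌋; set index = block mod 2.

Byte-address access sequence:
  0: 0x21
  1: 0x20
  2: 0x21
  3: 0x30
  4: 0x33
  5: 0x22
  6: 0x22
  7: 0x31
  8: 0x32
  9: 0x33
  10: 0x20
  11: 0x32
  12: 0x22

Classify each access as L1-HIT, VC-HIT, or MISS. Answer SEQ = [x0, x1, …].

SEQ = [MISS, L1-HIT, L1-HIT, MISS, L1-HIT, VC-HIT, L1-HIT, VC-HIT, L1-HIT, L1-HIT, VC-HIT, VC-HIT, VC-HIT]

  [0] addr=0x21 blk=8 s=0: MISS | VC []
  [1] addr=0x20 blk=8 s=0: L1-HIT | VC []
  [2] addr=0x21 blk=8 s=0: L1-HIT | VC []
  [3] addr=0x30 blk=12 s=0: MISS | VC [8]
  [4] addr=0x33 blk=12 s=0: L1-HIT | VC [8]
  [5] addr=0x22 blk=8 s=0: VC-HIT | VC [12]
  [6] addr=0x22 blk=8 s=0: L1-HIT | VC [12]
  [7] addr=0x31 blk=12 s=0: VC-HIT | VC [8]
  [8] addr=0x32 blk=12 s=0: L1-HIT | VC [8]
  [9] addr=0x33 blk=12 s=0: L1-HIT | VC [8]
  [10] addr=0x20 blk=8 s=0: VC-HIT | VC [12]
  [11] addr=0x32 blk=12 s=0: VC-HIT | VC [8]
  [12] addr=0x22 blk=8 s=0: VC-HIT | VC [12]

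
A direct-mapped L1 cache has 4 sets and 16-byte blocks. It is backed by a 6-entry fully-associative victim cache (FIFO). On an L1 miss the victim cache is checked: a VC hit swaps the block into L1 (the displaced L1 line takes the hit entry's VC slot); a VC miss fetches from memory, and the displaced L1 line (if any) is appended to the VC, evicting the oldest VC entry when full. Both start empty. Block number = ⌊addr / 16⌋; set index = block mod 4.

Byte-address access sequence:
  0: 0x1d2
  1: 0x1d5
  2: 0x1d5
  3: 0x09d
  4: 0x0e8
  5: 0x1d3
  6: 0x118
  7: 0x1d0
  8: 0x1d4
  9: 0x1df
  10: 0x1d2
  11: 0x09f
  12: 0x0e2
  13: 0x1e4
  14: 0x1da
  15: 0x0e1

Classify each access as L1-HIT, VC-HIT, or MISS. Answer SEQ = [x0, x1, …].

SEQ = [MISS, L1-HIT, L1-HIT, MISS, MISS, VC-HIT, MISS, VC-HIT, L1-HIT, L1-HIT, L1-HIT, VC-HIT, L1-HIT, MISS, VC-HIT, VC-HIT]

0: 0x1d2 (blk 29, set 1) → MISS  vc=[]
1: 0x1d5 (blk 29, set 1) → L1-HIT  vc=[]
2: 0x1d5 (blk 29, set 1) → L1-HIT  vc=[]
3: 0x9d (blk 9, set 1) → MISS  vc=[29]
4: 0xe8 (blk 14, set 2) → MISS  vc=[29]
5: 0x1d3 (blk 29, set 1) → VC-HIT  vc=[9]
6: 0x118 (blk 17, set 1) → MISS  vc=[9, 29]
7: 0x1d0 (blk 29, set 1) → VC-HIT  vc=[9, 17]
8: 0x1d4 (blk 29, set 1) → L1-HIT  vc=[9, 17]
9: 0x1df (blk 29, set 1) → L1-HIT  vc=[9, 17]
10: 0x1d2 (blk 29, set 1) → L1-HIT  vc=[9, 17]
11: 0x9f (blk 9, set 1) → VC-HIT  vc=[29, 17]
12: 0xe2 (blk 14, set 2) → L1-HIT  vc=[29, 17]
13: 0x1e4 (blk 30, set 2) → MISS  vc=[29, 17, 14]
14: 0x1da (blk 29, set 1) → VC-HIT  vc=[9, 17, 14]
15: 0xe1 (blk 14, set 2) → VC-HIT  vc=[9, 17, 30]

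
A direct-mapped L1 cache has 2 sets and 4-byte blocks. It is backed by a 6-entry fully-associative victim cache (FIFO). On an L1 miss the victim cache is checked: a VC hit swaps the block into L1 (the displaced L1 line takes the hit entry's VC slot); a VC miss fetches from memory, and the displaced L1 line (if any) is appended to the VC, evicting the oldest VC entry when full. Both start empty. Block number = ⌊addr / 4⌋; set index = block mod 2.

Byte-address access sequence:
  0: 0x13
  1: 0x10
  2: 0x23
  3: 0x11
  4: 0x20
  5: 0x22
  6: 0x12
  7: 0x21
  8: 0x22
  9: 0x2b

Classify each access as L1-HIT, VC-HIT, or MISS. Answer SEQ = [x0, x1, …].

SEQ = [MISS, L1-HIT, MISS, VC-HIT, VC-HIT, L1-HIT, VC-HIT, VC-HIT, L1-HIT, MISS]

0: 0x13 (blk 4, set 0) → MISS  vc=[]
1: 0x10 (blk 4, set 0) → L1-HIT  vc=[]
2: 0x23 (blk 8, set 0) → MISS  vc=[4]
3: 0x11 (blk 4, set 0) → VC-HIT  vc=[8]
4: 0x20 (blk 8, set 0) → VC-HIT  vc=[4]
5: 0x22 (blk 8, set 0) → L1-HIT  vc=[4]
6: 0x12 (blk 4, set 0) → VC-HIT  vc=[8]
7: 0x21 (blk 8, set 0) → VC-HIT  vc=[4]
8: 0x22 (blk 8, set 0) → L1-HIT  vc=[4]
9: 0x2b (blk 10, set 0) → MISS  vc=[4, 8]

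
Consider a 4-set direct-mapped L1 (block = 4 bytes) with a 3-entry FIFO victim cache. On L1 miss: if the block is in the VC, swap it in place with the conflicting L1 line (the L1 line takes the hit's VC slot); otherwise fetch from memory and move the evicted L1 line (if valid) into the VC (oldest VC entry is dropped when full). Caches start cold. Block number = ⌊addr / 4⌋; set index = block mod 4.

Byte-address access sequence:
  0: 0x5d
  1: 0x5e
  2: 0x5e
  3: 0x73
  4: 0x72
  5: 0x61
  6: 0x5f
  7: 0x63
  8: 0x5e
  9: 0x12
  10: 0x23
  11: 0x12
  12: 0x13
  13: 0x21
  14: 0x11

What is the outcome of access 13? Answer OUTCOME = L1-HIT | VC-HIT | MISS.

0: 0x5d (blk 23, set 3) → MISS  vc=[]
1: 0x5e (blk 23, set 3) → L1-HIT  vc=[]
2: 0x5e (blk 23, set 3) → L1-HIT  vc=[]
3: 0x73 (blk 28, set 0) → MISS  vc=[]
4: 0x72 (blk 28, set 0) → L1-HIT  vc=[]
5: 0x61 (blk 24, set 0) → MISS  vc=[28]
6: 0x5f (blk 23, set 3) → L1-HIT  vc=[28]
7: 0x63 (blk 24, set 0) → L1-HIT  vc=[28]
8: 0x5e (blk 23, set 3) → L1-HIT  vc=[28]
9: 0x12 (blk 4, set 0) → MISS  vc=[28, 24]
10: 0x23 (blk 8, set 0) → MISS  vc=[28, 24, 4]
11: 0x12 (blk 4, set 0) → VC-HIT  vc=[28, 24, 8]
12: 0x13 (blk 4, set 0) → L1-HIT  vc=[28, 24, 8]
13: 0x21 (blk 8, set 0) → VC-HIT  vc=[28, 24, 4]
14: 0x11 (blk 4, set 0) → VC-HIT  vc=[28, 24, 8]

OUTCOME = VC-HIT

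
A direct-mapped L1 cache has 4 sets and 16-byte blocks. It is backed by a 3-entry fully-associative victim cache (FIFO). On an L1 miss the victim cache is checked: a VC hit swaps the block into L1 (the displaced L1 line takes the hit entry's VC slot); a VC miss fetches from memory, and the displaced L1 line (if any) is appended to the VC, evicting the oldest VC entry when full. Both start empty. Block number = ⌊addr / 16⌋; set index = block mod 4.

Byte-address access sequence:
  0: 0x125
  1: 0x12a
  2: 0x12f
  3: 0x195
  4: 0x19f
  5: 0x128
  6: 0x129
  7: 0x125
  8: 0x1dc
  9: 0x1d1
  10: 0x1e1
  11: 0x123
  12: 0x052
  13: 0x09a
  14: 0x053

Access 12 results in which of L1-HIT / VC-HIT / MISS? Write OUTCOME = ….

OUTCOME = MISS

#0 0x125→b18/s2 MISS; vc=[]
#1 0x12a→b18/s2 L1-HIT; vc=[]
#2 0x12f→b18/s2 L1-HIT; vc=[]
#3 0x195→b25/s1 MISS; vc=[]
#4 0x19f→b25/s1 L1-HIT; vc=[]
#5 0x128→b18/s2 L1-HIT; vc=[]
#6 0x129→b18/s2 L1-HIT; vc=[]
#7 0x125→b18/s2 L1-HIT; vc=[]
#8 0x1dc→b29/s1 MISS; vc=[25]
#9 0x1d1→b29/s1 L1-HIT; vc=[25]
#10 0x1e1→b30/s2 MISS; vc=[25,18]
#11 0x123→b18/s2 VC-HIT; vc=[25,30]
#12 0x52→b5/s1 MISS; vc=[25,30,29]
#13 0x9a→b9/s1 MISS; vc=[30,29,5]
#14 0x53→b5/s1 VC-HIT; vc=[30,29,9]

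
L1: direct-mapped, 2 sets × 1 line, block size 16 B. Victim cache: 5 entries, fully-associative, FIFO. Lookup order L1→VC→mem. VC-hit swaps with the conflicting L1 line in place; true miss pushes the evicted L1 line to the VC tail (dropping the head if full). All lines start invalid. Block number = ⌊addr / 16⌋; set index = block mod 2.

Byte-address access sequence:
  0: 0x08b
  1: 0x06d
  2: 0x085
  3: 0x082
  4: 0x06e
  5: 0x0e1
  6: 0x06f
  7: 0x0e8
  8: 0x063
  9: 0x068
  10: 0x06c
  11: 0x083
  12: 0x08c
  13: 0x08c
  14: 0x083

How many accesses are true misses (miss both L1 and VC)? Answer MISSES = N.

MISSES = 3

0: 0x8b (blk 8, set 0) → MISS  vc=[]
1: 0x6d (blk 6, set 0) → MISS  vc=[8]
2: 0x85 (blk 8, set 0) → VC-HIT  vc=[6]
3: 0x82 (blk 8, set 0) → L1-HIT  vc=[6]
4: 0x6e (blk 6, set 0) → VC-HIT  vc=[8]
5: 0xe1 (blk 14, set 0) → MISS  vc=[8, 6]
6: 0x6f (blk 6, set 0) → VC-HIT  vc=[8, 14]
7: 0xe8 (blk 14, set 0) → VC-HIT  vc=[8, 6]
8: 0x63 (blk 6, set 0) → VC-HIT  vc=[8, 14]
9: 0x68 (blk 6, set 0) → L1-HIT  vc=[8, 14]
10: 0x6c (blk 6, set 0) → L1-HIT  vc=[8, 14]
11: 0x83 (blk 8, set 0) → VC-HIT  vc=[6, 14]
12: 0x8c (blk 8, set 0) → L1-HIT  vc=[6, 14]
13: 0x8c (blk 8, set 0) → L1-HIT  vc=[6, 14]
14: 0x83 (blk 8, set 0) → L1-HIT  vc=[6, 14]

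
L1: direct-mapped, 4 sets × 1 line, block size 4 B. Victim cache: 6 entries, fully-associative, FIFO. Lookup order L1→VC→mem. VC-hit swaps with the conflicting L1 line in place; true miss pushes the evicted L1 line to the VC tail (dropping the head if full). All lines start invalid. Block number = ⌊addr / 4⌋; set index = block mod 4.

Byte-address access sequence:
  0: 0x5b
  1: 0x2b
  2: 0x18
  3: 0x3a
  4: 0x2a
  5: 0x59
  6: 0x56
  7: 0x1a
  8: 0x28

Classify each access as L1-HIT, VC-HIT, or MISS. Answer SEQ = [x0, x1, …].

#0 0x5b→b22/s2 MISS; vc=[]
#1 0x2b→b10/s2 MISS; vc=[22]
#2 0x18→b6/s2 MISS; vc=[22,10]
#3 0x3a→b14/s2 MISS; vc=[22,10,6]
#4 0x2a→b10/s2 VC-HIT; vc=[22,14,6]
#5 0x59→b22/s2 VC-HIT; vc=[10,14,6]
#6 0x56→b21/s1 MISS; vc=[10,14,6]
#7 0x1a→b6/s2 VC-HIT; vc=[10,14,22]
#8 0x28→b10/s2 VC-HIT; vc=[6,14,22]

SEQ = [MISS, MISS, MISS, MISS, VC-HIT, VC-HIT, MISS, VC-HIT, VC-HIT]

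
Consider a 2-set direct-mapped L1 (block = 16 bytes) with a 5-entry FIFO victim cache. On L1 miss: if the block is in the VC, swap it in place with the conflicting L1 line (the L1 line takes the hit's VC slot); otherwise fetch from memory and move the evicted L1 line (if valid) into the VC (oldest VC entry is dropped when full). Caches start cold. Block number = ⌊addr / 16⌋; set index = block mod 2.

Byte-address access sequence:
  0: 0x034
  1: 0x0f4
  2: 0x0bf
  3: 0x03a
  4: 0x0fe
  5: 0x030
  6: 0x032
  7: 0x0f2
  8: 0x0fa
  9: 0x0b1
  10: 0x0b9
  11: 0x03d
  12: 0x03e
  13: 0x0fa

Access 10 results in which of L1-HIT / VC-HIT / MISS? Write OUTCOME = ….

  [0] addr=0x34 blk=3 s=1: MISS | VC []
  [1] addr=0xf4 blk=15 s=1: MISS | VC [3]
  [2] addr=0xbf blk=11 s=1: MISS | VC [3, 15]
  [3] addr=0x3a blk=3 s=1: VC-HIT | VC [11, 15]
  [4] addr=0xfe blk=15 s=1: VC-HIT | VC [11, 3]
  [5] addr=0x30 blk=3 s=1: VC-HIT | VC [11, 15]
  [6] addr=0x32 blk=3 s=1: L1-HIT | VC [11, 15]
  [7] addr=0xf2 blk=15 s=1: VC-HIT | VC [11, 3]
  [8] addr=0xfa blk=15 s=1: L1-HIT | VC [11, 3]
  [9] addr=0xb1 blk=11 s=1: VC-HIT | VC [15, 3]
  [10] addr=0xb9 blk=11 s=1: L1-HIT | VC [15, 3]
  [11] addr=0x3d blk=3 s=1: VC-HIT | VC [15, 11]
  [12] addr=0x3e blk=3 s=1: L1-HIT | VC [15, 11]
  [13] addr=0xfa blk=15 s=1: VC-HIT | VC [3, 11]

OUTCOME = L1-HIT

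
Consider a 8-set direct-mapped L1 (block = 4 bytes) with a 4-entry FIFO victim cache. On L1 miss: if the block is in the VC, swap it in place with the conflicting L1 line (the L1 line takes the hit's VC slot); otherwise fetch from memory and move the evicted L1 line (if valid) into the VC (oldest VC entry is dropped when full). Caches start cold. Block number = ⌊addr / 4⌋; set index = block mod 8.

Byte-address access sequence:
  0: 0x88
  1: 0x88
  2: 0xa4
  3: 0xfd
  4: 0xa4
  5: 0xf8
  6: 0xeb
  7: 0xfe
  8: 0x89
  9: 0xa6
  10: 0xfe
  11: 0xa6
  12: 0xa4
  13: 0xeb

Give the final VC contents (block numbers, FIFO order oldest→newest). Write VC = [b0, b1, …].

VC = [34]

#0 0x88→b34/s2 MISS; vc=[]
#1 0x88→b34/s2 L1-HIT; vc=[]
#2 0xa4→b41/s1 MISS; vc=[]
#3 0xfd→b63/s7 MISS; vc=[]
#4 0xa4→b41/s1 L1-HIT; vc=[]
#5 0xf8→b62/s6 MISS; vc=[]
#6 0xeb→b58/s2 MISS; vc=[34]
#7 0xfe→b63/s7 L1-HIT; vc=[34]
#8 0x89→b34/s2 VC-HIT; vc=[58]
#9 0xa6→b41/s1 L1-HIT; vc=[58]
#10 0xfe→b63/s7 L1-HIT; vc=[58]
#11 0xa6→b41/s1 L1-HIT; vc=[58]
#12 0xa4→b41/s1 L1-HIT; vc=[58]
#13 0xeb→b58/s2 VC-HIT; vc=[34]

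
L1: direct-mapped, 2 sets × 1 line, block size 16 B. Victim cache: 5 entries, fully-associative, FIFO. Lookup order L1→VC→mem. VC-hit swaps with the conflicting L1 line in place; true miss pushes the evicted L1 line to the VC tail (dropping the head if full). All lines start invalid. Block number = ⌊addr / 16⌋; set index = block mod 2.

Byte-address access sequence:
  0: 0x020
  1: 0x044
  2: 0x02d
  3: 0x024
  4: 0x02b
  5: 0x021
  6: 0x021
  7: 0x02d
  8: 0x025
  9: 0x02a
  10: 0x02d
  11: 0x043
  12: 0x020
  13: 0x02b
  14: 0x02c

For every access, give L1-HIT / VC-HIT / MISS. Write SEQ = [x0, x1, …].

SEQ = [MISS, MISS, VC-HIT, L1-HIT, L1-HIT, L1-HIT, L1-HIT, L1-HIT, L1-HIT, L1-HIT, L1-HIT, VC-HIT, VC-HIT, L1-HIT, L1-HIT]

0: 0x20 (blk 2, set 0) → MISS  vc=[]
1: 0x44 (blk 4, set 0) → MISS  vc=[2]
2: 0x2d (blk 2, set 0) → VC-HIT  vc=[4]
3: 0x24 (blk 2, set 0) → L1-HIT  vc=[4]
4: 0x2b (blk 2, set 0) → L1-HIT  vc=[4]
5: 0x21 (blk 2, set 0) → L1-HIT  vc=[4]
6: 0x21 (blk 2, set 0) → L1-HIT  vc=[4]
7: 0x2d (blk 2, set 0) → L1-HIT  vc=[4]
8: 0x25 (blk 2, set 0) → L1-HIT  vc=[4]
9: 0x2a (blk 2, set 0) → L1-HIT  vc=[4]
10: 0x2d (blk 2, set 0) → L1-HIT  vc=[4]
11: 0x43 (blk 4, set 0) → VC-HIT  vc=[2]
12: 0x20 (blk 2, set 0) → VC-HIT  vc=[4]
13: 0x2b (blk 2, set 0) → L1-HIT  vc=[4]
14: 0x2c (blk 2, set 0) → L1-HIT  vc=[4]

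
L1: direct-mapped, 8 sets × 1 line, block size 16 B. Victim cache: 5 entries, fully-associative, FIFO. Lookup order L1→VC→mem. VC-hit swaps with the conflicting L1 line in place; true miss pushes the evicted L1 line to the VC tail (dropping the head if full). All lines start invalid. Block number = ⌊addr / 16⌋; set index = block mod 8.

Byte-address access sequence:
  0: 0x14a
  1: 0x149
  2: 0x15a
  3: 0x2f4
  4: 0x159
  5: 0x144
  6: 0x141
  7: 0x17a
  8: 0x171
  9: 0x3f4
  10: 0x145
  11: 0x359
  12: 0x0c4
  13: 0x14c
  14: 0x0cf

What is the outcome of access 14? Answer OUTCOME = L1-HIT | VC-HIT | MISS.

  [0] addr=0x14a blk=20 s=4: MISS | VC []
  [1] addr=0x149 blk=20 s=4: L1-HIT | VC []
  [2] addr=0x15a blk=21 s=5: MISS | VC []
  [3] addr=0x2f4 blk=47 s=7: MISS | VC []
  [4] addr=0x159 blk=21 s=5: L1-HIT | VC []
  [5] addr=0x144 blk=20 s=4: L1-HIT | VC []
  [6] addr=0x141 blk=20 s=4: L1-HIT | VC []
  [7] addr=0x17a blk=23 s=7: MISS | VC [47]
  [8] addr=0x171 blk=23 s=7: L1-HIT | VC [47]
  [9] addr=0x3f4 blk=63 s=7: MISS | VC [47, 23]
  [10] addr=0x145 blk=20 s=4: L1-HIT | VC [47, 23]
  [11] addr=0x359 blk=53 s=5: MISS | VC [47, 23, 21]
  [12] addr=0xc4 blk=12 s=4: MISS | VC [47, 23, 21, 20]
  [13] addr=0x14c blk=20 s=4: VC-HIT | VC [47, 23, 21, 12]
  [14] addr=0xcf blk=12 s=4: VC-HIT | VC [47, 23, 21, 20]

OUTCOME = VC-HIT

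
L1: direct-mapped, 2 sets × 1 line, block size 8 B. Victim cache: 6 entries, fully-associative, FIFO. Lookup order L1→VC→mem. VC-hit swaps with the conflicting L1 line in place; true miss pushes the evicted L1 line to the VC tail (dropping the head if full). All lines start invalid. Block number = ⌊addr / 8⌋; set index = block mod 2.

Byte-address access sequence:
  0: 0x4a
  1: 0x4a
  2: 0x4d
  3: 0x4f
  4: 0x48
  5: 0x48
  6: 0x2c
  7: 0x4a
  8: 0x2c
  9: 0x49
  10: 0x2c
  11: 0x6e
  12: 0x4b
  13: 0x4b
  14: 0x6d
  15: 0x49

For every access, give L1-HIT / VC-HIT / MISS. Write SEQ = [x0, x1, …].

SEQ = [MISS, L1-HIT, L1-HIT, L1-HIT, L1-HIT, L1-HIT, MISS, VC-HIT, VC-HIT, VC-HIT, VC-HIT, MISS, VC-HIT, L1-HIT, VC-HIT, VC-HIT]

0: 0x4a (blk 9, set 1) → MISS  vc=[]
1: 0x4a (blk 9, set 1) → L1-HIT  vc=[]
2: 0x4d (blk 9, set 1) → L1-HIT  vc=[]
3: 0x4f (blk 9, set 1) → L1-HIT  vc=[]
4: 0x48 (blk 9, set 1) → L1-HIT  vc=[]
5: 0x48 (blk 9, set 1) → L1-HIT  vc=[]
6: 0x2c (blk 5, set 1) → MISS  vc=[9]
7: 0x4a (blk 9, set 1) → VC-HIT  vc=[5]
8: 0x2c (blk 5, set 1) → VC-HIT  vc=[9]
9: 0x49 (blk 9, set 1) → VC-HIT  vc=[5]
10: 0x2c (blk 5, set 1) → VC-HIT  vc=[9]
11: 0x6e (blk 13, set 1) → MISS  vc=[9, 5]
12: 0x4b (blk 9, set 1) → VC-HIT  vc=[13, 5]
13: 0x4b (blk 9, set 1) → L1-HIT  vc=[13, 5]
14: 0x6d (blk 13, set 1) → VC-HIT  vc=[9, 5]
15: 0x49 (blk 9, set 1) → VC-HIT  vc=[13, 5]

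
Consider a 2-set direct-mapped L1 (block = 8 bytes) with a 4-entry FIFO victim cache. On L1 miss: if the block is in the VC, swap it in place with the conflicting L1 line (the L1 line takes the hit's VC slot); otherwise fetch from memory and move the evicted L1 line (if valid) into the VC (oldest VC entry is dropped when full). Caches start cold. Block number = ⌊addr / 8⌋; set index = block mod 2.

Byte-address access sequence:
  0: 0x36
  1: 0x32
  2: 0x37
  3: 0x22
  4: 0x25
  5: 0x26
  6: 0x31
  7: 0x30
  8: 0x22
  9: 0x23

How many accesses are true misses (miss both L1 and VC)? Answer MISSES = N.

0: 0x36 (blk 6, set 0) → MISS  vc=[]
1: 0x32 (blk 6, set 0) → L1-HIT  vc=[]
2: 0x37 (blk 6, set 0) → L1-HIT  vc=[]
3: 0x22 (blk 4, set 0) → MISS  vc=[6]
4: 0x25 (blk 4, set 0) → L1-HIT  vc=[6]
5: 0x26 (blk 4, set 0) → L1-HIT  vc=[6]
6: 0x31 (blk 6, set 0) → VC-HIT  vc=[4]
7: 0x30 (blk 6, set 0) → L1-HIT  vc=[4]
8: 0x22 (blk 4, set 0) → VC-HIT  vc=[6]
9: 0x23 (blk 4, set 0) → L1-HIT  vc=[6]

MISSES = 2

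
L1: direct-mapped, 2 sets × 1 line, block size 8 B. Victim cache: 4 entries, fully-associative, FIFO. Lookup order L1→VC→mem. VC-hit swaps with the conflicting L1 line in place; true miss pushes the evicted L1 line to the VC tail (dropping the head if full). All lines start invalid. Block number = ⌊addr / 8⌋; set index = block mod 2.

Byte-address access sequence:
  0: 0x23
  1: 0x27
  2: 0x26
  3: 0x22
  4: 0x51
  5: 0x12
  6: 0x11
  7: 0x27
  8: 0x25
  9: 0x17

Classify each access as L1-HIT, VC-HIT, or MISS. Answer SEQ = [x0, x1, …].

SEQ = [MISS, L1-HIT, L1-HIT, L1-HIT, MISS, MISS, L1-HIT, VC-HIT, L1-HIT, VC-HIT]

0: 0x23 (blk 4, set 0) → MISS  vc=[]
1: 0x27 (blk 4, set 0) → L1-HIT  vc=[]
2: 0x26 (blk 4, set 0) → L1-HIT  vc=[]
3: 0x22 (blk 4, set 0) → L1-HIT  vc=[]
4: 0x51 (blk 10, set 0) → MISS  vc=[4]
5: 0x12 (blk 2, set 0) → MISS  vc=[4, 10]
6: 0x11 (blk 2, set 0) → L1-HIT  vc=[4, 10]
7: 0x27 (blk 4, set 0) → VC-HIT  vc=[2, 10]
8: 0x25 (blk 4, set 0) → L1-HIT  vc=[2, 10]
9: 0x17 (blk 2, set 0) → VC-HIT  vc=[4, 10]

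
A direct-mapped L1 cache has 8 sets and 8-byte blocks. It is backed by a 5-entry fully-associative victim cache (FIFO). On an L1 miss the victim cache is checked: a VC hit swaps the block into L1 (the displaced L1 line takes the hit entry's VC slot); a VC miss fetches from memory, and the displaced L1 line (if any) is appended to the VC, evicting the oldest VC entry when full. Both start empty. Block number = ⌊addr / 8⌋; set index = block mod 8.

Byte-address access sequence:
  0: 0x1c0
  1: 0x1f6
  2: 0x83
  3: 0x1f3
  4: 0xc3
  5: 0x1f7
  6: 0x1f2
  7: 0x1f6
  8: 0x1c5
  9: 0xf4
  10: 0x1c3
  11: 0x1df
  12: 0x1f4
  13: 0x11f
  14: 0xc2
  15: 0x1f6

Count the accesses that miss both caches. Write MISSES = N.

MISSES = 7

#0 0x1c0→b56/s0 MISS; vc=[]
#1 0x1f6→b62/s6 MISS; vc=[]
#2 0x83→b16/s0 MISS; vc=[56]
#3 0x1f3→b62/s6 L1-HIT; vc=[56]
#4 0xc3→b24/s0 MISS; vc=[56,16]
#5 0x1f7→b62/s6 L1-HIT; vc=[56,16]
#6 0x1f2→b62/s6 L1-HIT; vc=[56,16]
#7 0x1f6→b62/s6 L1-HIT; vc=[56,16]
#8 0x1c5→b56/s0 VC-HIT; vc=[24,16]
#9 0xf4→b30/s6 MISS; vc=[24,16,62]
#10 0x1c3→b56/s0 L1-HIT; vc=[24,16,62]
#11 0x1df→b59/s3 MISS; vc=[24,16,62]
#12 0x1f4→b62/s6 VC-HIT; vc=[24,16,30]
#13 0x11f→b35/s3 MISS; vc=[24,16,30,59]
#14 0xc2→b24/s0 VC-HIT; vc=[56,16,30,59]
#15 0x1f6→b62/s6 L1-HIT; vc=[56,16,30,59]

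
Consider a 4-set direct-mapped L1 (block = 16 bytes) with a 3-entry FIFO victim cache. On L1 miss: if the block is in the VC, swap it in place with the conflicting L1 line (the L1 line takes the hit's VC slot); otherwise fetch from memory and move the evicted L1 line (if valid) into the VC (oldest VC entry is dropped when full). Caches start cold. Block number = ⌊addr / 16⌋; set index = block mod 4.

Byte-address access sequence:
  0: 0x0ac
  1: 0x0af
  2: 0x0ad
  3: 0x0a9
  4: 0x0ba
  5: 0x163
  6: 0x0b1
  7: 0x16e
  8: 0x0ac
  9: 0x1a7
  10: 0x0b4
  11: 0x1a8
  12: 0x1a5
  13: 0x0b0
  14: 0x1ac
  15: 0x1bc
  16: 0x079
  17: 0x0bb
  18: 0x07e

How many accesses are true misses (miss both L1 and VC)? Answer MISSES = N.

MISSES = 6

  [0] addr=0xac blk=10 s=2: MISS | VC []
  [1] addr=0xaf blk=10 s=2: L1-HIT | VC []
  [2] addr=0xad blk=10 s=2: L1-HIT | VC []
  [3] addr=0xa9 blk=10 s=2: L1-HIT | VC []
  [4] addr=0xba blk=11 s=3: MISS | VC []
  [5] addr=0x163 blk=22 s=2: MISS | VC [10]
  [6] addr=0xb1 blk=11 s=3: L1-HIT | VC [10]
  [7] addr=0x16e blk=22 s=2: L1-HIT | VC [10]
  [8] addr=0xac blk=10 s=2: VC-HIT | VC [22]
  [9] addr=0x1a7 blk=26 s=2: MISS | VC [22, 10]
  [10] addr=0xb4 blk=11 s=3: L1-HIT | VC [22, 10]
  [11] addr=0x1a8 blk=26 s=2: L1-HIT | VC [22, 10]
  [12] addr=0x1a5 blk=26 s=2: L1-HIT | VC [22, 10]
  [13] addr=0xb0 blk=11 s=3: L1-HIT | VC [22, 10]
  [14] addr=0x1ac blk=26 s=2: L1-HIT | VC [22, 10]
  [15] addr=0x1bc blk=27 s=3: MISS | VC [22, 10, 11]
  [16] addr=0x79 blk=7 s=3: MISS | VC [10, 11, 27]
  [17] addr=0xbb blk=11 s=3: VC-HIT | VC [10, 7, 27]
  [18] addr=0x7e blk=7 s=3: VC-HIT | VC [10, 11, 27]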